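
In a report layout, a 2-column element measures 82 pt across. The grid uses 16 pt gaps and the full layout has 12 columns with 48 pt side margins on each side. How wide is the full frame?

82 − 1·16 = 66; ÷2 gives c = 33 pt.
Adding margins, columns and gutters: 96 + 396 + 176 = 668 pt.

668 pt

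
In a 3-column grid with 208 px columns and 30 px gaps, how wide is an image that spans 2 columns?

446 px

2-column span = 2·208 + 1·30 = 446 px.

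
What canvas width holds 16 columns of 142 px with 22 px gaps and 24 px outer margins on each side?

Canvas = 2·24 + 16·142 + 15·22 = 48 + 2272 + 330 = 2650 px.

2650 px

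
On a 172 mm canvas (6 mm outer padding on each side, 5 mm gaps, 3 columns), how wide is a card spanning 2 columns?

105 mm

Content width = 172 − 2·6 = 160 mm.
160 − 2·5 = 150; ÷3 gives c = 50 mm.
2-column span = 2·50 + 1·5 = 105 mm.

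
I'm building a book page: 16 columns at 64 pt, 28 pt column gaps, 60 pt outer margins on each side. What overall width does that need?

Total width: 2·60 + 16·64 + 15·28 = 1564 pt.

1564 pt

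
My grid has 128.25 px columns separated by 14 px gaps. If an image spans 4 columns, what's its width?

555 px

Span of 4: 4·128.25 + 3·14 = 513 + 42 = 555 px.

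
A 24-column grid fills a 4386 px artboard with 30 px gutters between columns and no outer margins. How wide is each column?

154 px

24c + 23·30 = 4386 → 24c = 3696 → c = 154 px.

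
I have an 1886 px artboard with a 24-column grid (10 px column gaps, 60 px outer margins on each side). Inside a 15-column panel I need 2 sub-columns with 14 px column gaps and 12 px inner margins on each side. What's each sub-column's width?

Inside the margins: 1886 − 120 = 1766 px.
24c + 23·10 = 1766 → 24c = 1536 → c = 64 px.
15-column span = 15·64 + 14·10 = 1100 px.
Inner content = 1100 − 2·12 = 1076 px.
1076 − 1·14 = 1062; ÷2 gives d = 531 px.

531 px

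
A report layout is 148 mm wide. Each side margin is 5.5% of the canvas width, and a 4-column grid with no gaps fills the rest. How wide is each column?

Margins: 5.5% × 148 = 8.14 mm each, so content = 148 − 16.28 = 131.72 mm.
4c = 131.72 → c = 32.93 mm.

32.93 mm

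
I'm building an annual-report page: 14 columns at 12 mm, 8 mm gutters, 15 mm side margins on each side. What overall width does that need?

Adding margins, columns and gutters: 30 + 168 + 104 = 302 mm.

302 mm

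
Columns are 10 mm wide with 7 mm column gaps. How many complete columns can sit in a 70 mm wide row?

4 columns: 4·10 + 3·7 = 61 mm ≤ 70.
5 columns: 78 mm > 70. So 4.

4 columns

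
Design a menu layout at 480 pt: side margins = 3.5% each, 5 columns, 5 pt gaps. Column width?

85.28 pt

Margins: 3.5% × 480 = 16.8 pt each, so content = 480 − 33.6 = 446.4 pt.
446.4 − 4·5 = 426.4; ÷5 gives c = 85.28 pt.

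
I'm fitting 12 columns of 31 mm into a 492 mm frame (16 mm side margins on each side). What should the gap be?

8 mm

Content width = 492 − 2·16 = 460 mm.
12·31 + 11g = 460 → 11g = 88 → g = 8 mm.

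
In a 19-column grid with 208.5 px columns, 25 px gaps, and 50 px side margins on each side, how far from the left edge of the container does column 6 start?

1217.5 px

Before column 6: the margin + 5 columns + 5 gaps.
Offset = 50 + 5·(208.5 + 25) = 50 + 1167.5 = 1217.5 px.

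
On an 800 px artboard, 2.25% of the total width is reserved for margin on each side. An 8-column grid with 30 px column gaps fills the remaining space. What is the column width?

800 × (1 − 2·2.25%) = 800 × 95.5% = 764 px for the columns.
764 − 7·30 = 554; ÷8 gives c = 69.25 px.

69.25 px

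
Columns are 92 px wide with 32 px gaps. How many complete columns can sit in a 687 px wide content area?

5 columns

k columns need k·92 + (k−1)·32 = k·124 − 32.
k·124 − 32 ≤ 687 → k ≤ 719 / 124 ≈ 5.80, so k = 5.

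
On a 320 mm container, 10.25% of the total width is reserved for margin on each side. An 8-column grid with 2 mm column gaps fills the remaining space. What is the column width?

30.05 mm

Each margin = 10.25% of 320 = 32.8 mm; content = 320 − 2·32.8 = 254.4 mm.
8c + 7·2 = 254.4 → 8c = 240.4 → c = 30.05 mm.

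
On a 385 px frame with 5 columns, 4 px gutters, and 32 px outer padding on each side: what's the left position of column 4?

Content = 385 − 2·32 = 321 px.
Subtracting 4 gutters of 4 leaves 305 for 5 columns, so c = 61 px.
Column 4 starts at margin + 3·(column + gutter) = 32 + 3·65 = 227 px.

227 px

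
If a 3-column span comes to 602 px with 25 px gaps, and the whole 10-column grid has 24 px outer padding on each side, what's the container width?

2113 px

3c + 2·25 = 602 → 3c = 552 → c = 184 px.
Adding margins, columns and gutters: 48 + 1840 + 225 = 2113 px.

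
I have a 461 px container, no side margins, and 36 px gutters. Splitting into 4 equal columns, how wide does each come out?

4c + 3·36 = 461 → 4c = 353 → c = 88.25 px.

88.25 px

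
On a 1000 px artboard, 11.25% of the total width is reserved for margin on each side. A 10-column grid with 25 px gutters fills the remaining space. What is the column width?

Each margin = 11.25% of 1000 = 112.5 px; content = 1000 − 2·112.5 = 775 px.
775 − 9·25 = 550; ÷10 gives c = 55 px.

55 px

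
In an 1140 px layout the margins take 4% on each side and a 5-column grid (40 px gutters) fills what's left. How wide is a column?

Margins: 4% × 1140 = 45.6 px each, so content = 1140 − 91.2 = 1048.8 px.
5 columns + 4 gutters: 5c + 4·40 = 1048.8.
5c = 1048.8 − 160 = 888.8, so c = 177.76 px.

177.76 px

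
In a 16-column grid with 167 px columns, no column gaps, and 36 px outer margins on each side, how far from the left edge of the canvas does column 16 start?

2541 px

Before column 16: the margin + 15 columns + 15 column gaps.
Offset = 36 + 15·(167 + 0) = 36 + 2505 = 2541 px.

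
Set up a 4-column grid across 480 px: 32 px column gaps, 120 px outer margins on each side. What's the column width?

36 px

Inside the margins: 480 − 240 = 240 px.
240 − 3·32 = 144; ÷4 gives c = 36 px.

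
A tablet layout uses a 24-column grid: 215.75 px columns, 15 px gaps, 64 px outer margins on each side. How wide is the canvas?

5651 px

Canvas = 2·64 + 24·215.75 + 23·15 = 128 + 5178 + 345 = 5651 px.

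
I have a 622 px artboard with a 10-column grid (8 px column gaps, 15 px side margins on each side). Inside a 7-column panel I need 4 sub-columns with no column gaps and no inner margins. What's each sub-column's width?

Subtract both margins: 622 − 2·15 = 592 px.
10 columns + 9 column gaps: 10c + 9·8 = 592.
10c = 592 − 72 = 520, so c = 52 px.
7 columns plus 6 column gaps: 364 + 48 = 412 px.
With no column gaps, each column is 412/4 = 103 px.

103 px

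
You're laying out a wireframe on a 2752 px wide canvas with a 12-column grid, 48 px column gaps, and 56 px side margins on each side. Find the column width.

Content width = 2752 − 2·56 = 2640 px.
12 columns + 11 column gaps: 12c + 11·48 = 2640.
12c = 2640 − 528 = 2112, so c = 176 px.

176 px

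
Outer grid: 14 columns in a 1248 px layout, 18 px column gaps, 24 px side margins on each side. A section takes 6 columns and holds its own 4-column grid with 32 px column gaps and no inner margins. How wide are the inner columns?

102 px

Outer content = 1248 − 2·24 = 1200 px.
14c + 13·18 = 1200 → 14c = 966 → c = 69 px.
6-column span = 6·69 + 5·18 = 504 px.
Subtracting 3 column gaps of 32 leaves 408 for 4 columns, so d = 102 px.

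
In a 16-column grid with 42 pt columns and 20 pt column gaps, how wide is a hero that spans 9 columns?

9 columns plus 8 column gaps: 378 + 160 = 538 pt.

538 pt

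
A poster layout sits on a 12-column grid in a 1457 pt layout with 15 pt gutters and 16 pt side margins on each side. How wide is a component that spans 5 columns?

585 pt

Take off 32 pt of margins, leaving 1425 pt.
12 columns + 11 gutters: 12c + 11·15 = 1425.
12c = 1425 − 165 = 1260, so c = 105 pt.
Span of 5: 5·105 + 4·15 = 525 + 60 = 585 pt.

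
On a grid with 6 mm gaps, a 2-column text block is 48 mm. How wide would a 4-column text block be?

Subtracting 1 gap of 6 leaves 42 for 2 columns, so c = 21 mm.
4 columns plus 3 gaps: 84 + 18 = 102 mm.

102 mm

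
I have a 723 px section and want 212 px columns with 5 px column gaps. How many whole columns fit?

3 columns

k columns need k·212 + (k−1)·5 = k·217 − 5.
k·217 − 5 ≤ 723 → k ≤ 728 / 217 ≈ 3.35, so k = 3.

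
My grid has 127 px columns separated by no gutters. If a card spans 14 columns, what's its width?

With no gutters, 14 columns span 14·127 = 1778 px.

1778 px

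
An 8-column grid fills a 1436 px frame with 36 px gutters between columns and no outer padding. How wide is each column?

148 px

1436 − 7·36 = 1184; ÷8 gives c = 148 px.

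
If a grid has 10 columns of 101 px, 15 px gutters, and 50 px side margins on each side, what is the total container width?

Adding margins, columns and gutters: 100 + 1010 + 135 = 1245 px.

1245 px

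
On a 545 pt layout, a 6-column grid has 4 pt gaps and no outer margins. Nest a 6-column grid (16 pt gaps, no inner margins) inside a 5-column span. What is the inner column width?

62.25 pt

545 − 5·4 = 525; ÷6 gives c = 87.5 pt.
5-column span = 5·87.5 + 4·4 = 453.5 pt.
Subtracting 5 gaps of 16 leaves 373.5 for 6 columns, so d = 62.25 pt.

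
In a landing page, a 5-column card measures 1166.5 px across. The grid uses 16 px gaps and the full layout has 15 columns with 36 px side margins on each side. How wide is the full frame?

3603.5 px

Subtracting 4 gaps of 16 leaves 1102.5 for 5 columns, so c = 220.5 px.
Frame = 2·36 + 15·220.5 + 14·16 = 72 + 3307.5 + 224 = 3603.5 px.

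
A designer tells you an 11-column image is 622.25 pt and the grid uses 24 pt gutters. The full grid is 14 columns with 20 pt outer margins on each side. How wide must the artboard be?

838.5 pt

11 columns + 10 gutters: 11c + 10·24 = 622.25.
11c = 622.25 − 240 = 382.25, so c = 34.75 pt.
Total width: 2·20 + 14·34.75 + 13·24 = 838.5 pt.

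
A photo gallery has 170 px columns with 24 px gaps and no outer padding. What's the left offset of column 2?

No margin, so column 2 starts at 1·(column + gutter) = 1·194 = 194 px.

194 px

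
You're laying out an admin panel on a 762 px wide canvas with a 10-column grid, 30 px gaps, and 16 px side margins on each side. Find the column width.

Take off 32 px of margins, leaving 730 px.
Subtracting 9 gaps of 30 leaves 460 for 10 columns, so c = 46 px.

46 px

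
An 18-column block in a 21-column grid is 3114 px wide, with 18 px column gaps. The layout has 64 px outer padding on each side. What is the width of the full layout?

3764 px

Subtracting 17 column gaps of 18 leaves 2808 for 18 columns, so c = 156 px.
Layout = 2·64 + 21·156 + 20·18 = 128 + 3276 + 360 = 3764 px.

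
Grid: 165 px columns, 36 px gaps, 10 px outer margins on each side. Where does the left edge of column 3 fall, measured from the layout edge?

Column 3 starts at margin + 2·(column + gutter) = 10 + 2·201 = 412 px.

412 px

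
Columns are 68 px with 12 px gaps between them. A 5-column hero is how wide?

388 px

5-column span = 5·68 + 4·12 = 388 px.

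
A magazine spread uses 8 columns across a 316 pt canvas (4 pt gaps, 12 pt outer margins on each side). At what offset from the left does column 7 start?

Take off 24 pt of margins, leaving 292 pt.
292 − 7·4 = 264; ÷8 gives c = 33 pt.
Before column 7: the margin + 6 columns + 6 gaps.
Offset = 12 + 6·(33 + 4) = 12 + 222 = 234 pt.

234 pt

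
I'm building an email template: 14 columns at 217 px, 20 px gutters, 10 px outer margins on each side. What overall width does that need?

3318 px

Artboard = 2·10 + 14·217 + 13·20 = 20 + 3038 + 260 = 3318 px.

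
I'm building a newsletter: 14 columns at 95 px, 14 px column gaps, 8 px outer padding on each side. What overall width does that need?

Frame = 2·8 + 14·95 + 13·14 = 16 + 1330 + 182 = 1528 px.

1528 px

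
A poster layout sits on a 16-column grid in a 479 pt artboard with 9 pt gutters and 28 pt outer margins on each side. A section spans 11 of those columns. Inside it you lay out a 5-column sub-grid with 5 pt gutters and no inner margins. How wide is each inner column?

Inside the margins: 479 − 56 = 423 pt.
Subtracting 15 gutters of 9 leaves 288 for 16 columns, so c = 18 pt.
11 columns plus 10 gutters: 198 + 90 = 288 pt.
5d + 4·5 = 288 → 5d = 268 → d = 53.6 pt.

53.6 pt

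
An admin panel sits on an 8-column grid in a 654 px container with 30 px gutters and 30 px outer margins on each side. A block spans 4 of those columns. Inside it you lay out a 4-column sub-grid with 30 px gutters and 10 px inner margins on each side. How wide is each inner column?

Subtract both margins: 654 − 2·30 = 594 px.
Subtracting 7 gutters of 30 leaves 384 for 8 columns, so c = 48 px.
4-column span = 4·48 + 3·30 = 282 px.
Inner content = 282 − 2·10 = 262 px.
4 columns + 3 gutters: 4d + 3·30 = 262.
4d = 262 − 90 = 172, so d = 43 px.

43 px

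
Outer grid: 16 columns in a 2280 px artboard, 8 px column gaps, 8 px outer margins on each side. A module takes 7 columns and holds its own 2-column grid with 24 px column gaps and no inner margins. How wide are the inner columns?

Take off 16 px of margins, leaving 2264 px.
16 columns + 15 column gaps: 16c + 15·8 = 2264.
16c = 2264 − 120 = 2144, so c = 134 px.
7-column span = 7·134 + 6·8 = 986 px.
986 − 1·24 = 962; ÷2 gives d = 481 px.

481 px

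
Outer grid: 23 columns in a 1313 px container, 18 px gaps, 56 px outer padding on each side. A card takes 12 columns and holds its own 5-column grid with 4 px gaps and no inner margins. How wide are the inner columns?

Subtract both margins: 1313 − 2·56 = 1201 px.
Subtracting 22 gaps of 18 leaves 805 for 23 columns, so c = 35 px.
12 columns plus 11 gaps: 420 + 198 = 618 px.
618 − 4·4 = 602; ÷5 gives d = 120.4 px.

120.4 px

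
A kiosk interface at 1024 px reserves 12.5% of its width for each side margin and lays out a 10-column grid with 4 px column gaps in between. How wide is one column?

Each margin = 12.5% of 1024 = 128 px; content = 1024 − 2·128 = 768 px.
10 columns + 9 column gaps: 10c + 9·4 = 768.
10c = 768 − 36 = 732, so c = 73.2 px.

73.2 px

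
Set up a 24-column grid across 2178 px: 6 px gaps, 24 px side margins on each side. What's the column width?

83 px

Take off 48 px of margins, leaving 2130 px.
24c + 23·6 = 2130 → 24c = 1992 → c = 83 px.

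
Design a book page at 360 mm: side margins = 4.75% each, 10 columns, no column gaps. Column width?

32.58 mm

360 × (1 − 2·4.75%) = 360 × 90.5% = 325.8 mm for the columns.
10c = 325.8 → c = 32.58 mm.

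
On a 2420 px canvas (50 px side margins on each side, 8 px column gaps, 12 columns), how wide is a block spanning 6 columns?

Take off 100 px of margins, leaving 2320 px.
12c + 11·8 = 2320 → 12c = 2232 → c = 186 px.
6 columns plus 5 column gaps: 1116 + 40 = 1156 px.

1156 px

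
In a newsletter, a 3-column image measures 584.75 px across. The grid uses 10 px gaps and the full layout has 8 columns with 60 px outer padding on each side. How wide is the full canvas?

1696 px

Subtracting 2 gaps of 10 leaves 564.75 for 3 columns, so c = 188.25 px.
Adding margins, columns and gutters: 120 + 1506 + 70 = 1696 px.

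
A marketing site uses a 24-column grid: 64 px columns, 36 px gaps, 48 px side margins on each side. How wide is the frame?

Adding margins, columns and gutters: 96 + 1536 + 828 = 2460 px.

2460 px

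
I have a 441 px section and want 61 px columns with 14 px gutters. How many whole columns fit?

k columns need k·61 + (k−1)·14 = k·75 − 14.
k·75 − 14 ≤ 441 → k ≤ 455 / 75 ≈ 6.07, so k = 6.

6 columns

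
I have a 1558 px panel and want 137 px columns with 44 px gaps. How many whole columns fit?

8 columns

8 columns: 8·137 + 7·44 = 1404 px ≤ 1558.
9 columns: 1585 px > 1558. So 8.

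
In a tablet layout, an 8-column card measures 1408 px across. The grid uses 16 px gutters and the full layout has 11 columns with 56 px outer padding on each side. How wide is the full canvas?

8 columns + 7 gutters: 8c + 7·16 = 1408.
8c = 1408 − 112 = 1296, so c = 162 px.
Adding margins, columns and gutters: 112 + 1782 + 160 = 2054 px.

2054 px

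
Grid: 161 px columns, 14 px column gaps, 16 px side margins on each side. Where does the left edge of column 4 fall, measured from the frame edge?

541 px

Each column+gutter stride is 175 px; 3 of them past the 16 px margin is 16 + 525 = 541 px.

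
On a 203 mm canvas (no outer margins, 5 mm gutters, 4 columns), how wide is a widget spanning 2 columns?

99 mm

4 columns + 3 gutters: 4c + 3·5 = 203.
4c = 203 − 15 = 188, so c = 47 mm.
2-column span = 2·47 + 1·5 = 99 mm.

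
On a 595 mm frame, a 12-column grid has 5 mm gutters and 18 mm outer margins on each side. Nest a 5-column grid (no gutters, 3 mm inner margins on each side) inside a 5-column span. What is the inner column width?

44.8 mm

Outer content = 595 − 2·18 = 559 mm.
12 columns + 11 gutters: 12c + 11·5 = 559.
12c = 559 − 55 = 504, so c = 42 mm.
5-column span = 5·42 + 4·5 = 230 mm.
Inner content = 230 − 2·3 = 224 mm.
5d = 224 → d = 44.8 mm.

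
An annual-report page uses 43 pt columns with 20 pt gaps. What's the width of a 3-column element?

169 pt

3-column span = 3·43 + 2·20 = 169 pt.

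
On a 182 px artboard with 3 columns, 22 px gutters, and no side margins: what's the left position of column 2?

68 px

3c + 2·22 = 182 → 3c = 138 → c = 46 px.
Before column 2: 1 column + 1 gutter.
Offset = 1·(46 + 22) = 1·68 = 68 px.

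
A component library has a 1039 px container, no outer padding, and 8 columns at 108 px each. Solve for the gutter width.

25 px

Columns use 864 px, leaving 175 px across 7 gutters = 25 px each.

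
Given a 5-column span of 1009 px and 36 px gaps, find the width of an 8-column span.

1636 px

5 columns + 4 gaps: 5c + 4·36 = 1009.
5c = 1009 − 144 = 865, so c = 173 px.
8-column span = 8·173 + 7·36 = 1636 px.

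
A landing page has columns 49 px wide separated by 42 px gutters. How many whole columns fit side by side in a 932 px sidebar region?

10 columns

Each extra column adds 49 + 42 = 91 px.
(932 + 42) / 91 = 10.70, so 10 columns fit.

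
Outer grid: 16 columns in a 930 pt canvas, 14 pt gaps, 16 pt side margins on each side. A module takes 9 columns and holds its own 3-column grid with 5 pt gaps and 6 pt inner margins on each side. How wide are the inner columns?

Subtract both margins: 930 − 2·16 = 898 pt.
898 − 15·14 = 688; ÷16 gives c = 43 pt.
9 columns plus 8 gaps: 387 + 112 = 499 pt.
Inner content = 499 − 2·6 = 487 pt.
3d + 2·5 = 487 → 3d = 477 → d = 159 pt.

159 pt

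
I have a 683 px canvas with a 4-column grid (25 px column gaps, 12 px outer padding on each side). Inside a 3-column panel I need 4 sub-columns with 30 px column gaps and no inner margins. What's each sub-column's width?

Outer content = 683 − 2·12 = 659 px.
659 − 3·25 = 584; ÷4 gives c = 146 px.
3 columns plus 2 column gaps: 438 + 50 = 488 px.
488 − 3·30 = 398; ÷4 gives d = 99.5 px.

99.5 px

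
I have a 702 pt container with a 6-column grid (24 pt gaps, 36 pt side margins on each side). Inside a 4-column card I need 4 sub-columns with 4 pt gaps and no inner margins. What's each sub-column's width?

Subtract both margins: 702 − 2·36 = 630 pt.
630 − 5·24 = 510; ÷6 gives c = 85 pt.
4-column span = 4·85 + 3·24 = 412 pt.
4d + 3·4 = 412 → 4d = 400 → d = 100 pt.

100 pt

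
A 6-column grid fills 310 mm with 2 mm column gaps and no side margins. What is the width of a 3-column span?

154 mm

310 − 5·2 = 300; ÷6 gives c = 50 mm.
Span of 3: 3·50 + 2·2 = 150 + 4 = 154 mm.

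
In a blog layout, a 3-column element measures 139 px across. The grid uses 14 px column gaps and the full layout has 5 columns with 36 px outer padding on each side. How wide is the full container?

313 px

3c + 2·14 = 139 → 3c = 111 → c = 37 px.
Container = 2·36 + 5·37 + 4·14 = 72 + 185 + 56 = 313 px.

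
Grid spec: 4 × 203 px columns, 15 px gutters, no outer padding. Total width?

Summing: 812 + 45 = 857 px.

857 px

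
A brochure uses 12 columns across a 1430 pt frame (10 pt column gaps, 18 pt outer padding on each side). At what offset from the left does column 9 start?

954 pt

Take off 36 pt of margins, leaving 1394 pt.
Subtracting 11 column gaps of 10 leaves 1284 for 12 columns, so c = 107 pt.
Column 9 starts at margin + 8·(column + gutter) = 18 + 8·117 = 954 pt.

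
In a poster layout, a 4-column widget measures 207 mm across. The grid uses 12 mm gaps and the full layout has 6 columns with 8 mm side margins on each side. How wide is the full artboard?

332.5 mm

4 columns + 3 gaps: 4c + 3·12 = 207.
4c = 207 − 36 = 171, so c = 42.75 mm.
Artboard = 2·8 + 6·42.75 + 5·12 = 16 + 256.5 + 60 = 332.5 mm.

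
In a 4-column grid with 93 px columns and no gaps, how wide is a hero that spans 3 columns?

279 px

3-column span = 3·93 = 279 px.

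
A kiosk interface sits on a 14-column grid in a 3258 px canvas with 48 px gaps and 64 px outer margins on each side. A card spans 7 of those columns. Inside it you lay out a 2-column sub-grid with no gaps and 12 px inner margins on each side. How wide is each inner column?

Outer content = 3258 − 2·64 = 3130 px.
14 columns + 13 gaps: 14c + 13·48 = 3130.
14c = 3130 − 624 = 2506, so c = 179 px.
7-column span = 7·179 + 6·48 = 1541 px.
Inner content = 1541 − 2·12 = 1517 px.
With no gaps, each column is 1517/2 = 758.5 px.

758.5 px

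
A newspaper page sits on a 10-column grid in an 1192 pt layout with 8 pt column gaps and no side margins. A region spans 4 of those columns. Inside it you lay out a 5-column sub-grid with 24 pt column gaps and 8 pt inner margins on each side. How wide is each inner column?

72 pt

10c + 9·8 = 1192 → 10c = 1120 → c = 112 pt.
Span of 4: 4·112 + 3·8 = 448 + 24 = 472 pt.
Inner content = 472 − 2·8 = 456 pt.
Subtracting 4 column gaps of 24 leaves 360 for 5 columns, so d = 72 pt.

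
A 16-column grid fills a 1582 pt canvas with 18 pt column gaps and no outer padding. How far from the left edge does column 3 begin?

1582 − 15·18 = 1312; ÷16 gives c = 82 pt.
No margin, so column 3 starts at 2·(column + gutter) = 2·100 = 200 pt.

200 pt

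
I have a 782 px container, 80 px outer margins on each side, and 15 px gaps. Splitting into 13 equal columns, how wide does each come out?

Take off 160 px of margins, leaving 622 px.
13c + 12·15 = 622 → 13c = 442 → c = 34 px.

34 px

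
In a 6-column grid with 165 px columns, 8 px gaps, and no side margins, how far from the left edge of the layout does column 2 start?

Before column 2: 1 column + 1 gap.
Offset = 1·(165 + 8) = 1·173 = 173 px.

173 px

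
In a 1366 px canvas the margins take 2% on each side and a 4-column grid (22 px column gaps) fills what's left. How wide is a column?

Margins: 2% × 1366 = 27.32 px each, so content = 1366 − 54.64 = 1311.36 px.
1311.36 − 3·22 = 1245.36; ÷4 gives c = 311.34 px.

311.34 px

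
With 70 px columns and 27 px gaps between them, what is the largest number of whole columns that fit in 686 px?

k columns need k·70 + (k−1)·27 = k·97 − 27.
k·97 − 27 ≤ 686 → k ≤ 713 / 97 ≈ 7.35, so k = 7.

7 columns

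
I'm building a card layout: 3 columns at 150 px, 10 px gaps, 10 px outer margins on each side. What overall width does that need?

Artboard = 2·10 + 3·150 + 2·10 = 20 + 450 + 20 = 490 px.

490 px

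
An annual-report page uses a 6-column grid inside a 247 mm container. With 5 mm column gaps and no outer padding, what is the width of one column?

6 columns + 5 column gaps: 6c + 5·5 = 247.
6c = 247 − 25 = 222, so c = 37 mm.

37 mm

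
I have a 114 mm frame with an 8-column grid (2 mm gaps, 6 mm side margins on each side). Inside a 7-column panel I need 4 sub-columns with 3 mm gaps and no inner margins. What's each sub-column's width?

20 mm

Inside the margins: 114 − 12 = 102 mm.
8c + 7·2 = 102 → 8c = 88 → c = 11 mm.
7 columns plus 6 gaps: 77 + 12 = 89 mm.
4d + 3·3 = 89 → 4d = 80 → d = 20 mm.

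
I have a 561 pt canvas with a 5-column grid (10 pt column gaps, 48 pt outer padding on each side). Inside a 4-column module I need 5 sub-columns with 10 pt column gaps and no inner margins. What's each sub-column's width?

Outer content = 561 − 2·48 = 465 pt.
Subtracting 4 column gaps of 10 leaves 425 for 5 columns, so c = 85 pt.
Span of 4: 4·85 + 3·10 = 340 + 30 = 370 pt.
Subtracting 4 column gaps of 10 leaves 330 for 5 columns, so d = 66 pt.

66 pt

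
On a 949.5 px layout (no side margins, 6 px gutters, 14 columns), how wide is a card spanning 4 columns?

949.5 − 13·6 = 871.5; ÷14 gives c = 62.25 px.
4 columns plus 3 gutters: 249 + 18 = 267 px.

267 px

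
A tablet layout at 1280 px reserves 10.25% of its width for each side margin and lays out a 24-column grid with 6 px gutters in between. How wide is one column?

36.65 px

1280 × (1 − 2·10.25%) = 1280 × 79.5% = 1017.6 px for the columns.
24c + 23·6 = 1017.6 → 24c = 879.6 → c = 36.65 px.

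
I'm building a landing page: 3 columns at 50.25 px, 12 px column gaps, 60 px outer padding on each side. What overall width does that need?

294.75 px

Total width: 2·60 + 3·50.25 + 2·12 = 294.75 px.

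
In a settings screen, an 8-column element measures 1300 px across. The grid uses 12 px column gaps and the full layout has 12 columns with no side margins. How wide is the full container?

1956 px

8c + 7·12 = 1300 → 8c = 1216 → c = 152 px.
Summing: 1824 + 132 = 1956 px.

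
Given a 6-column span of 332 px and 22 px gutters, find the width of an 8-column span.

332 − 5·22 = 222; ÷6 gives c = 37 px.
Span of 8: 8·37 + 7·22 = 296 + 154 = 450 px.

450 px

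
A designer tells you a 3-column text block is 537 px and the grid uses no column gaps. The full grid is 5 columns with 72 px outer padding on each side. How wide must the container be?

3c = 537 → c = 179 px.
Container = 2·72 + 5·179 = 144 + 895 = 1039 px.

1039 px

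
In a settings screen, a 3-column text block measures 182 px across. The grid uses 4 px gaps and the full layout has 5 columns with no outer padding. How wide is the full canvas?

306 px

Subtracting 2 gaps of 4 leaves 174 for 3 columns, so c = 58 px.
Canvas = 5·58 + 4·4 = 290 + 16 = 306 px.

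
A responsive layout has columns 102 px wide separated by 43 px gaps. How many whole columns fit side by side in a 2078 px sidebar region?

14 columns

k columns need k·102 + (k−1)·43 = k·145 − 43.
k·145 − 43 ≤ 2078 → k ≤ 2121 / 145 ≈ 14.63, so k = 14.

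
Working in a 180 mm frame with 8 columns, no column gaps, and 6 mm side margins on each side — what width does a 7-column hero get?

Subtract both margins: 180 − 2·6 = 168 mm.
With no column gaps, each column is 168/8 = 21 mm.
With no column gaps, 7 columns span 7·21 = 147 mm.

147 mm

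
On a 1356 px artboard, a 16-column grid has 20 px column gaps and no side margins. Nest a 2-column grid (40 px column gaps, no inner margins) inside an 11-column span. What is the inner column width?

16 columns + 15 column gaps: 16c + 15·20 = 1356.
16c = 1356 − 300 = 1056, so c = 66 px.
Span of 11: 11·66 + 10·20 = 726 + 200 = 926 px.
Subtracting 1 column gap of 40 leaves 886 for 2 columns, so d = 443 px.

443 px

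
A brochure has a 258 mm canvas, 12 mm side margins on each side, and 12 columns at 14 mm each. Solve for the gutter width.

6 mm

Inside the margins: 258 − 24 = 234 mm.
12·14 + 11g = 234 → 11g = 66 → g = 6 mm.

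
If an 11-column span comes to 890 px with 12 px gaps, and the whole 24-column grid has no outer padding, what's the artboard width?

11c + 10·12 = 890 → 11c = 770 → c = 70 px.
Summing: 1680 + 276 = 1956 px.

1956 px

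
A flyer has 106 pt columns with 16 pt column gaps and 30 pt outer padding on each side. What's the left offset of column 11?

Before column 11: the margin + 10 columns + 10 column gaps.
Offset = 30 + 10·(106 + 16) = 30 + 1220 = 1250 pt.

1250 pt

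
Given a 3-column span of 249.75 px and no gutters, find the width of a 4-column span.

333 px

249.75 / 3 = 83.25 px per column.
With no gutters, 4 columns span 4·83.25 = 333 px.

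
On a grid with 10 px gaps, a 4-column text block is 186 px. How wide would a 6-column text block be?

186 − 3·10 = 156; ÷4 gives c = 39 px.
6-column span = 6·39 + 5·10 = 284 px.

284 px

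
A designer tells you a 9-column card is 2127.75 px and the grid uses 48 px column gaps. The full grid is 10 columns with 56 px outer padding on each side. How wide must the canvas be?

2481.5 px

2127.75 − 8·48 = 1743.75; ÷9 gives c = 193.75 px.
Adding margins, columns and gutters: 112 + 1937.5 + 432 = 2481.5 px.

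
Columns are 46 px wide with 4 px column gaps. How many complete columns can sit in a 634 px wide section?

12 columns

k columns need k·46 + (k−1)·4 = k·50 − 4.
k·50 − 4 ≤ 634 → k ≤ 638 / 50 ≈ 12.76, so k = 12.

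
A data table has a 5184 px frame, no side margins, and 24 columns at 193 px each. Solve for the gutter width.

24 columns take 24·193 = 4632 px; remaining 552 splits into 23 gutters.
g = 552 / 23 = 24 px.

24 px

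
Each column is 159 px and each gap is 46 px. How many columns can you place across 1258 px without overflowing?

6 columns

Each extra column adds 159 + 46 = 205 px.
(1258 + 46) / 205 = 6.36, so 6 columns fit.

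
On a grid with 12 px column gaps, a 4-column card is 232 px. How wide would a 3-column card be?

4c + 3·12 = 232 → 4c = 196 → c = 49 px.
3-column span = 3·49 + 2·12 = 171 px.

171 px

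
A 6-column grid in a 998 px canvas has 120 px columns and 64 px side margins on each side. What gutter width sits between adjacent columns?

30 px

Take off 128 px of margins, leaving 870 px.
Columns use 720 px, leaving 150 px across 5 gutters = 30 px each.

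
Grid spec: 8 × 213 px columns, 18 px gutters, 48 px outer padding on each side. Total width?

1926 px

Artboard = 2·48 + 8·213 + 7·18 = 96 + 1704 + 126 = 1926 px.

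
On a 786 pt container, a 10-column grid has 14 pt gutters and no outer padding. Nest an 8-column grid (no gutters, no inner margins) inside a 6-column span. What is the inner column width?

58.25 pt

10 columns + 9 gutters: 10c + 9·14 = 786.
10c = 786 − 126 = 660, so c = 66 pt.
6 columns plus 5 gutters: 396 + 70 = 466 pt.
8d = 466 → d = 58.25 pt.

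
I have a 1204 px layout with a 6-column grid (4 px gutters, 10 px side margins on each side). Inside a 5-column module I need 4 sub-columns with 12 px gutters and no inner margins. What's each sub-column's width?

Subtract both margins: 1204 − 2·10 = 1184 px.
1184 − 5·4 = 1164; ÷6 gives c = 194 px.
5-column span = 5·194 + 4·4 = 986 px.
986 − 3·12 = 950; ÷4 gives d = 237.5 px.

237.5 px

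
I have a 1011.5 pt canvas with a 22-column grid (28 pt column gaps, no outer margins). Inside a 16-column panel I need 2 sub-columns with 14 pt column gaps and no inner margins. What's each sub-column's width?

357 pt

Subtracting 21 column gaps of 28 leaves 423.5 for 22 columns, so c = 19.25 pt.
Span of 16: 16·19.25 + 15·28 = 308 + 420 = 728 pt.
728 − 1·14 = 714; ÷2 gives d = 357 pt.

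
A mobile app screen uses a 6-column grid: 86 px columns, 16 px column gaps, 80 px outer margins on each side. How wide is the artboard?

756 px

Total width: 2·80 + 6·86 + 5·16 = 756 px.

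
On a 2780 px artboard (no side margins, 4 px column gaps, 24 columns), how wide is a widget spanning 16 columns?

1852 px

Subtracting 23 column gaps of 4 leaves 2688 for 24 columns, so c = 112 px.
16-column span = 16·112 + 15·4 = 1852 px.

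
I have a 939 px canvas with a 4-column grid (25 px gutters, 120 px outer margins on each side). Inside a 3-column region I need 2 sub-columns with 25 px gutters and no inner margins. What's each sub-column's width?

246.5 px

Subtract both margins: 939 − 2·120 = 699 px.
4 columns + 3 gutters: 4c + 3·25 = 699.
4c = 699 − 75 = 624, so c = 156 px.
3-column span = 3·156 + 2·25 = 518 px.
2 columns + 1 gutter: 2d + 1·25 = 518.
2d = 518 − 25 = 493, so d = 246.5 px.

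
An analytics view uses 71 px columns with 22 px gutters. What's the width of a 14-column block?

1280 px

Span of 14: 14·71 + 13·22 = 994 + 286 = 1280 px.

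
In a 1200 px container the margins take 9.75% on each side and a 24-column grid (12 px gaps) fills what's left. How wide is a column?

28.75 px

Margins: 9.75% × 1200 = 117 px each, so content = 1200 − 234 = 966 px.
966 − 23·12 = 690; ÷24 gives c = 28.75 px.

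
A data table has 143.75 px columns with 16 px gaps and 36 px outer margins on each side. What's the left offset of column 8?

Column 8 starts at margin + 7·(column + gutter) = 36 + 7·159.75 = 1154.25 px.

1154.25 px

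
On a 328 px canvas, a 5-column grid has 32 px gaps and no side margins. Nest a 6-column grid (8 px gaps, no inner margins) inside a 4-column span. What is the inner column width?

5 columns + 4 gaps: 5c + 4·32 = 328.
5c = 328 − 128 = 200, so c = 40 px.
4 columns plus 3 gaps: 160 + 96 = 256 px.
256 − 5·8 = 216; ÷6 gives d = 36 px.

36 px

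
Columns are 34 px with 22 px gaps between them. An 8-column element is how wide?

8-column span = 8·34 + 7·22 = 426 px.

426 px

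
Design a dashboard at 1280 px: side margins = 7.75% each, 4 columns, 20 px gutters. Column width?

Each margin = 7.75% of 1280 = 99.2 px; content = 1280 − 2·99.2 = 1081.6 px.
4c + 3·20 = 1081.6 → 4c = 1021.6 → c = 255.4 px.

255.4 px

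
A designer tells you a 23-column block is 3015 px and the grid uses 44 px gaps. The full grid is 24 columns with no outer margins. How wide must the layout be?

3148 px

23 columns + 22 gaps: 23c + 22·44 = 3015.
23c = 3015 − 968 = 2047, so c = 89 px.
Layout = 24·89 + 23·44 = 2136 + 1012 = 3148 px.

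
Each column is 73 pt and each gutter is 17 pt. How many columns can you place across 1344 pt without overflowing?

15 columns: 15·73 + 14·17 = 1333 pt ≤ 1344.
16 columns: 1423 pt > 1344. So 15.

15 columns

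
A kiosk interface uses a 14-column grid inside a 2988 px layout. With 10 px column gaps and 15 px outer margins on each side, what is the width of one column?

Inside the margins: 2988 − 30 = 2958 px.
Subtracting 13 column gaps of 10 leaves 2828 for 14 columns, so c = 202 px.

202 px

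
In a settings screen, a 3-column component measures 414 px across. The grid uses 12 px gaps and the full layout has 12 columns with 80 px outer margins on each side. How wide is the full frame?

3c + 2·12 = 414 → 3c = 390 → c = 130 px.
Adding margins, columns and gutters: 160 + 1560 + 132 = 1852 px.

1852 px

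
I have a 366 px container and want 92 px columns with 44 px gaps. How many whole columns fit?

3 columns

3 columns: 3·92 + 2·44 = 364 px ≤ 366.
4 columns: 500 px > 366. So 3.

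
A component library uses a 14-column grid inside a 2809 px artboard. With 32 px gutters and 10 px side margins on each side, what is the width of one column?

169.5 px

Inside the margins: 2809 − 20 = 2789 px.
2789 − 13·32 = 2373; ÷14 gives c = 169.5 px.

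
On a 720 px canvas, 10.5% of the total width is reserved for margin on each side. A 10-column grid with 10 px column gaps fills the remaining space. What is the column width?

Margins: 10.5% × 720 = 75.6 px each, so content = 720 − 151.2 = 568.8 px.
10 columns + 9 column gaps: 10c + 9·10 = 568.8.
10c = 568.8 − 90 = 478.8, so c = 47.88 px.

47.88 px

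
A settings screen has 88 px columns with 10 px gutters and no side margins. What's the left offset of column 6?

No margin, so column 6 starts at 5·(column + gutter) = 5·98 = 490 px.

490 px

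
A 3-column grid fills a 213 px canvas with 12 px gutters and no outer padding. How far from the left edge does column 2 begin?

3c + 2·12 = 213 → 3c = 189 → c = 63 px.
No margin, so column 2 starts at 1·(column + gutter) = 1·75 = 75 px.

75 px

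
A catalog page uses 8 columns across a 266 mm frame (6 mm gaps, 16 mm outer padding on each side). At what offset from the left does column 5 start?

136 mm

Take off 32 mm of margins, leaving 234 mm.
8c + 7·6 = 234 → 8c = 192 → c = 24 mm.
Before column 5: the margin + 4 columns + 4 gaps.
Offset = 16 + 4·(24 + 6) = 16 + 120 = 136 mm.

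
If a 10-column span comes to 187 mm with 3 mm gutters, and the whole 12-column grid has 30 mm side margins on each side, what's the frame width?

10c + 9·3 = 187 → 10c = 160 → c = 16 mm.
Adding margins, columns and gutters: 60 + 192 + 33 = 285 mm.

285 mm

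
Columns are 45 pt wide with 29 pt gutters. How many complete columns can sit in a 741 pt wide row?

10 columns: 10·45 + 9·29 = 711 pt ≤ 741.
11 columns: 785 pt > 741. So 10.

10 columns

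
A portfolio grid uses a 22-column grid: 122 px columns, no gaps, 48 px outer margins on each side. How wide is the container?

Total width: 2·48 + 22·122 = 2780 px.

2780 px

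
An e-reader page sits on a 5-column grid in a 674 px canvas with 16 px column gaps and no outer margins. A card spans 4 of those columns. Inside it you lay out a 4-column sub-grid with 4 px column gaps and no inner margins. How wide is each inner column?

Subtracting 4 column gaps of 16 leaves 610 for 5 columns, so c = 122 px.
Span of 4: 4·122 + 3·16 = 488 + 48 = 536 px.
536 − 3·4 = 524; ÷4 gives d = 131 px.

131 px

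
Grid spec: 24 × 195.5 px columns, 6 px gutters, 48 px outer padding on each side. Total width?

Adding margins, columns and gutters: 96 + 4692 + 138 = 4926 px.

4926 px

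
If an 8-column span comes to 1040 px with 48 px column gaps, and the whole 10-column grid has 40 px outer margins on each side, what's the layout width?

Subtracting 7 column gaps of 48 leaves 704 for 8 columns, so c = 88 px.
Adding margins, columns and gutters: 80 + 880 + 432 = 1392 px.

1392 px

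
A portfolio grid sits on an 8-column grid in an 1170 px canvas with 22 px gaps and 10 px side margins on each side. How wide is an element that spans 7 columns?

1003.5 px

Content width = 1170 − 2·10 = 1150 px.
1150 − 7·22 = 996; ÷8 gives c = 124.5 px.
Span of 7: 7·124.5 + 6·22 = 871.5 + 132 = 1003.5 px.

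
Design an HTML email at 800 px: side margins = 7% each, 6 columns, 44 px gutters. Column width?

800 × (1 − 2·7%) = 800 × 86% = 688 px for the columns.
6c + 5·44 = 688 → 6c = 468 → c = 78 px.

78 px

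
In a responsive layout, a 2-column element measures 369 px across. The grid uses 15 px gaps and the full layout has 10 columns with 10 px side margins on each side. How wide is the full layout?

Subtracting 1 gap of 15 leaves 354 for 2 columns, so c = 177 px.
Total width: 2·10 + 10·177 + 9·15 = 1925 px.

1925 px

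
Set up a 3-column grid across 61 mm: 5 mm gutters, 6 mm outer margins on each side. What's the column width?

Inside the margins: 61 − 12 = 49 mm.
3c + 2·5 = 49 → 3c = 39 → c = 13 mm.

13 mm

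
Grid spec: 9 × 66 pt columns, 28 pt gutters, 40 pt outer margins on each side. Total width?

898 pt

Total width: 2·40 + 9·66 + 8·28 = 898 pt.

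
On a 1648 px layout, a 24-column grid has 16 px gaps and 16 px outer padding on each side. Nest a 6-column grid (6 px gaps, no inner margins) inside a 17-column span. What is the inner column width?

Outer content = 1648 − 2·16 = 1616 px.
Subtracting 23 gaps of 16 leaves 1248 for 24 columns, so c = 52 px.
17-column span = 17·52 + 16·16 = 1140 px.
6 columns + 5 gaps: 6d + 5·6 = 1140.
6d = 1140 − 30 = 1110, so d = 185 px.

185 px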